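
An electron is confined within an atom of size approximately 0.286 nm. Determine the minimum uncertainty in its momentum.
1.844 × 10^-25 kg·m/s

Using the Heisenberg uncertainty principle:
ΔxΔp ≥ ℏ/2

With Δx ≈ L = 2.860e-10 m (the confinement size):
Δp_min = ℏ/(2Δx)
Δp_min = (1.055e-34 J·s) / (2 × 2.860e-10 m)
Δp_min = 1.844e-25 kg·m/s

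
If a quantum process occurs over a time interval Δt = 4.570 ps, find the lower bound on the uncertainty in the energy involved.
72.014 μeV

Using the energy-time uncertainty principle:
ΔEΔt ≥ ℏ/2

The minimum uncertainty in energy is:
ΔE_min = ℏ/(2Δt)
ΔE_min = (1.055e-34 J·s) / (2 × 4.570e-12 s)
ΔE_min = 1.154e-23 J = 72.014 μeV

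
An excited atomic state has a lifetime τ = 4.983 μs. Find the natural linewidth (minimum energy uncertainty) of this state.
66.046 peV

Using the energy-time uncertainty principle:
ΔEΔt ≥ ℏ/2

The lifetime τ represents the time uncertainty Δt.
The natural linewidth (minimum energy uncertainty) is:

ΔE = ℏ/(2τ)
ΔE = (1.055e-34 J·s) / (2 × 4.983e-06 s)
ΔE = 1.058e-29 J = 66.046 peV

This natural linewidth limits the precision of spectroscopic measurements.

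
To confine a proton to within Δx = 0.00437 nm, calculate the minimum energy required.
271.638 meV

Localizing a particle requires giving it sufficient momentum uncertainty:

1. From uncertainty principle: Δp ≥ ℏ/(2Δx)
   Δp_min = (1.055e-34 J·s) / (2 × 4.370e-12 m)
   Δp_min = 1.207e-23 kg·m/s

2. This momentum uncertainty corresponds to kinetic energy:
   KE ≈ (Δp)²/(2m) = (1.207e-23)²/(2 × 1.673e-27 kg)
   KE = 4.352e-20 J = 271.638 meV

Tighter localization requires more energy.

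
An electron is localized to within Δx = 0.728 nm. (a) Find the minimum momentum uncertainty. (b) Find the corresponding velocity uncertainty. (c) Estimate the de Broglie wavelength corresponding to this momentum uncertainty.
(a) Δp_min = 7.243 × 10^-26 kg·m/s
(b) Δv_min = 79.511 km/s
(c) λ_dB = 9.148 nm

Step-by-step:

(a) From the uncertainty principle:
Δp_min = ℏ/(2Δx) = (1.055e-34 J·s)/(2 × 7.280e-10 m) = 7.243e-26 kg·m/s

(b) The velocity uncertainty:
Δv = Δp/m = (7.243e-26 kg·m/s)/(9.109e-31 kg) = 7.951e+04 m/s = 79.511 km/s

(c) The de Broglie wavelength for this momentum:
λ = h/p = (6.626e-34 J·s)/(7.243e-26 kg·m/s) = 9.148e-09 m = 9.148 nm

Note: The de Broglie wavelength is comparable to the localization size, as expected from wave-particle duality.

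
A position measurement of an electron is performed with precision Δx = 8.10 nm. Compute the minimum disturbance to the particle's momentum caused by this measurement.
6.510 × 10^-27 kg·m/s

The uncertainty principle implies that measuring position disturbs momentum:
ΔxΔp ≥ ℏ/2

When we measure position with precision Δx, we necessarily introduce a momentum uncertainty:
Δp ≥ ℏ/(2Δx)
Δp_min = (1.055e-34 J·s) / (2 × 8.100e-09 m)
Δp_min = 6.510e-27 kg·m/s

The more precisely we measure position, the greater the momentum disturbance.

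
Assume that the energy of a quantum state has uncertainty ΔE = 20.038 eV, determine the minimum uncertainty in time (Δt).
16.424 as

Using the energy-time uncertainty principle:
ΔEΔt ≥ ℏ/2

The minimum uncertainty in time is:
Δt_min = ℏ/(2ΔE)
Δt_min = (1.055e-34 J·s) / (2 × 3.210e-18 J)
Δt_min = 1.642e-17 s = 16.424 as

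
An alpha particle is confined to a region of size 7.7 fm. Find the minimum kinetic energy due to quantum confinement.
22.024 keV

Using the uncertainty principle:

1. Position uncertainty: Δx ≈ 7.700e-15 m
2. Minimum momentum uncertainty: Δp = ℏ/(2Δx) = 6.848e-21 kg·m/s
3. Minimum kinetic energy:
   KE = (Δp)²/(2m) = (6.848e-21)²/(2 × 6.645e-27 kg)
   KE = 3.529e-15 J = 22.024 keV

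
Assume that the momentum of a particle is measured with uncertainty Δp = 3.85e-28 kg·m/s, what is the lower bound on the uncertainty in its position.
136.957 nm

Using the Heisenberg uncertainty principle:
ΔxΔp ≥ ℏ/2

The minimum uncertainty in position is:
Δx_min = ℏ/(2Δp)
Δx_min = (1.055e-34 J·s) / (2 × 3.850e-28 kg·m/s)
Δx_min = 1.370e-07 m = 136.957 nm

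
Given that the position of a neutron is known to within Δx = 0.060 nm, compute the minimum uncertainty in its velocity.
524.685 m/s

Using the Heisenberg uncertainty principle and Δp = mΔv:
ΔxΔp ≥ ℏ/2
Δx(mΔv) ≥ ℏ/2

The minimum uncertainty in velocity is:
Δv_min = ℏ/(2mΔx)
Δv_min = (1.055e-34 J·s) / (2 × 1.675e-27 kg × 6.000e-11 m)
Δv_min = 5.247e+02 m/s = 524.685 m/s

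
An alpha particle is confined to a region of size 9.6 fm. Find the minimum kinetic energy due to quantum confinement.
14.169 keV

Using the uncertainty principle:

1. Position uncertainty: Δx ≈ 9.600e-15 m
2. Minimum momentum uncertainty: Δp = ℏ/(2Δx) = 5.493e-21 kg·m/s
3. Minimum kinetic energy:
   KE = (Δp)²/(2m) = (5.493e-21)²/(2 × 6.645e-27 kg)
   KE = 2.270e-15 J = 14.169 keV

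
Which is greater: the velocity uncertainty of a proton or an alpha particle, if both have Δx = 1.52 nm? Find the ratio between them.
The proton has the larger minimum velocity uncertainty, by a ratio of 4.0.

For both particles, Δp_min = ℏ/(2Δx) = 3.469e-26 kg·m/s (same for both).

The velocity uncertainty is Δv = Δp/m:
- proton: Δv = 3.469e-26 / 1.673e-27 = 2.074e+01 m/s = 20.740 m/s
- alpha particle: Δv = 3.469e-26 / 6.645e-27 = 5.221e+00 m/s = 5.221 m/s

Ratio: 2.074e+01 / 5.221e+00 = 4.0

The lighter particle has larger velocity uncertainty because Δv ∝ 1/m.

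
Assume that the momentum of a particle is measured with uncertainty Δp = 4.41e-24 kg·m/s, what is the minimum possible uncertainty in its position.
11.957 pm

Using the Heisenberg uncertainty principle:
ΔxΔp ≥ ℏ/2

The minimum uncertainty in position is:
Δx_min = ℏ/(2Δp)
Δx_min = (1.055e-34 J·s) / (2 × 4.410e-24 kg·m/s)
Δx_min = 1.196e-11 m = 11.957 pm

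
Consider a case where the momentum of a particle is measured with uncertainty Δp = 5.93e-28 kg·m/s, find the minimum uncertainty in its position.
88.918 nm

Using the Heisenberg uncertainty principle:
ΔxΔp ≥ ℏ/2

The minimum uncertainty in position is:
Δx_min = ℏ/(2Δp)
Δx_min = (1.055e-34 J·s) / (2 × 5.930e-28 kg·m/s)
Δx_min = 8.892e-08 m = 88.918 nm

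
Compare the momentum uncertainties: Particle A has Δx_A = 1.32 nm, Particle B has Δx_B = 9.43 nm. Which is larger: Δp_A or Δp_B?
Particle A has the larger minimum momentum uncertainty, by a factor of 7.14.

For each particle, the minimum momentum uncertainty is Δp_min = ℏ/(2Δx):

Particle A: Δp_A = ℏ/(2×1.320e-09 m) = 3.995e-26 kg·m/s
Particle B: Δp_B = ℏ/(2×9.430e-09 m) = 5.592e-27 kg·m/s

Ratio: Δp_A/Δp_B = 7.14

Since Δp_min ∝ 1/Δx, the particle with smaller position uncertainty (A) has larger momentum uncertainty.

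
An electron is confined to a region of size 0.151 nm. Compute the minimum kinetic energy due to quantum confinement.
417.743 meV

Using the uncertainty principle:

1. Position uncertainty: Δx ≈ 1.510e-10 m
2. Minimum momentum uncertainty: Δp = ℏ/(2Δx) = 3.492e-25 kg·m/s
3. Minimum kinetic energy:
   KE = (Δp)²/(2m) = (3.492e-25)²/(2 × 9.109e-31 kg)
   KE = 6.693e-20 J = 417.743 meV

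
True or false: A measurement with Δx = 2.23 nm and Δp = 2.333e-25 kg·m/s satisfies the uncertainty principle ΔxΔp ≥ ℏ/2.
Yes, it satisfies the uncertainty principle.

Calculate the product ΔxΔp:
ΔxΔp = (2.230e-09 m) × (2.333e-25 kg·m/s)
ΔxΔp = 5.203e-34 J·s

Compare to the minimum allowed value ℏ/2:
ℏ/2 = 5.273e-35 J·s

Since ΔxΔp = 5.203e-34 J·s ≥ 5.273e-35 J·s = ℏ/2,
the measurement satisfies the uncertainty principle.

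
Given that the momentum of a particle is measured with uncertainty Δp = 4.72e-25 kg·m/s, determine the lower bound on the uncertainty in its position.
111.713 pm

Using the Heisenberg uncertainty principle:
ΔxΔp ≥ ℏ/2

The minimum uncertainty in position is:
Δx_min = ℏ/(2Δp)
Δx_min = (1.055e-34 J·s) / (2 × 4.720e-25 kg·m/s)
Δx_min = 1.117e-10 m = 111.713 pm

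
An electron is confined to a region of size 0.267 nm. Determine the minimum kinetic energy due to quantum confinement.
133.610 meV

Using the uncertainty principle:

1. Position uncertainty: Δx ≈ 2.670e-10 m
2. Minimum momentum uncertainty: Δp = ℏ/(2Δx) = 1.975e-25 kg·m/s
3. Minimum kinetic energy:
   KE = (Δp)²/(2m) = (1.975e-25)²/(2 × 9.109e-31 kg)
   KE = 2.141e-20 J = 133.610 meV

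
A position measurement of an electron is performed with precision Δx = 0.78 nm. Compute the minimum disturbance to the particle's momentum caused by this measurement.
6.760 × 10^-26 kg·m/s

The uncertainty principle implies that measuring position disturbs momentum:
ΔxΔp ≥ ℏ/2

When we measure position with precision Δx, we necessarily introduce a momentum uncertainty:
Δp ≥ ℏ/(2Δx)
Δp_min = (1.055e-34 J·s) / (2 × 7.800e-10 m)
Δp_min = 6.760e-26 kg·m/s

The more precisely we measure position, the greater the momentum disturbance.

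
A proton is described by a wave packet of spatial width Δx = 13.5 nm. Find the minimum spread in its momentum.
3.906 × 10^-27 kg·m/s

For a wave packet, the spatial width Δx and momentum spread Δp are related by the uncertainty principle:
ΔxΔp ≥ ℏ/2

The minimum momentum spread is:
Δp_min = ℏ/(2Δx)
Δp_min = (1.055e-34 J·s) / (2 × 1.350e-08 m)
Δp_min = 3.906e-27 kg·m/s

A wave packet cannot have both a well-defined position and well-defined momentum.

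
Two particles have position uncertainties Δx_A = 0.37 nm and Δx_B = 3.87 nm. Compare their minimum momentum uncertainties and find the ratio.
Particle A has the larger minimum momentum uncertainty, by a factor of 10.46.

For each particle, the minimum momentum uncertainty is Δp_min = ℏ/(2Δx):

Particle A: Δp_A = ℏ/(2×3.700e-10 m) = 1.425e-25 kg·m/s
Particle B: Δp_B = ℏ/(2×3.870e-09 m) = 1.362e-26 kg·m/s

Ratio: Δp_A/Δp_B = 10.46

Since Δp_min ∝ 1/Δx, the particle with smaller position uncertainty (A) has larger momentum uncertainty.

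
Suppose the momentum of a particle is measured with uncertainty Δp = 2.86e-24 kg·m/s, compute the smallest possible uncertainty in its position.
18.437 pm

Using the Heisenberg uncertainty principle:
ΔxΔp ≥ ℏ/2

The minimum uncertainty in position is:
Δx_min = ℏ/(2Δp)
Δx_min = (1.055e-34 J·s) / (2 × 2.860e-24 kg·m/s)
Δx_min = 1.844e-11 m = 18.437 pm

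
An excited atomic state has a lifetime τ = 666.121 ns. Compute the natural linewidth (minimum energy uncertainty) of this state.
494.063 peV

Using the energy-time uncertainty principle:
ΔEΔt ≥ ℏ/2

The lifetime τ represents the time uncertainty Δt.
The natural linewidth (minimum energy uncertainty) is:

ΔE = ℏ/(2τ)
ΔE = (1.055e-34 J·s) / (2 × 6.661e-07 s)
ΔE = 7.916e-29 J = 494.063 peV

This natural linewidth limits the precision of spectroscopic measurements.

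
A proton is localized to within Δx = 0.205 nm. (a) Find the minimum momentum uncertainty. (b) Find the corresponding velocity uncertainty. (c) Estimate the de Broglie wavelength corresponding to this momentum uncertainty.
(a) Δp_min = 2.572 × 10^-25 kg·m/s
(b) Δv_min = 153.778 m/s
(c) λ_dB = 2.576 nm

Step-by-step:

(a) From the uncertainty principle:
Δp_min = ℏ/(2Δx) = (1.055e-34 J·s)/(2 × 2.050e-10 m) = 2.572e-25 kg·m/s

(b) The velocity uncertainty:
Δv = Δp/m = (2.572e-25 kg·m/s)/(1.673e-27 kg) = 1.538e+02 m/s = 153.778 m/s

(c) The de Broglie wavelength for this momentum:
λ = h/p = (6.626e-34 J·s)/(2.572e-25 kg·m/s) = 2.576e-09 m = 2.576 nm

Note: The de Broglie wavelength is comparable to the localization size, as expected from wave-particle duality.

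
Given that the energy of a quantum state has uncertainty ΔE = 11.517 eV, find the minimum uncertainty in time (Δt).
28.576 as

Using the energy-time uncertainty principle:
ΔEΔt ≥ ℏ/2

The minimum uncertainty in time is:
Δt_min = ℏ/(2ΔE)
Δt_min = (1.055e-34 J·s) / (2 × 1.845e-18 J)
Δt_min = 2.858e-17 s = 28.576 as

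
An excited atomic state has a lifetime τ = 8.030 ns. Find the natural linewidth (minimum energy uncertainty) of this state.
40.985 neV

Using the energy-time uncertainty principle:
ΔEΔt ≥ ℏ/2

The lifetime τ represents the time uncertainty Δt.
The natural linewidth (minimum energy uncertainty) is:

ΔE = ℏ/(2τ)
ΔE = (1.055e-34 J·s) / (2 × 8.030e-09 s)
ΔE = 6.566e-27 J = 40.985 neV

This natural linewidth limits the precision of spectroscopic measurements.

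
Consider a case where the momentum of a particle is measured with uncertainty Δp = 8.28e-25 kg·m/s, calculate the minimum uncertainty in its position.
63.682 pm

Using the Heisenberg uncertainty principle:
ΔxΔp ≥ ℏ/2

The minimum uncertainty in position is:
Δx_min = ℏ/(2Δp)
Δx_min = (1.055e-34 J·s) / (2 × 8.280e-25 kg·m/s)
Δx_min = 6.368e-11 m = 63.682 pm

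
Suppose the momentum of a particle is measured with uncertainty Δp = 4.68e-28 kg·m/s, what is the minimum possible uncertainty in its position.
112.668 nm

Using the Heisenberg uncertainty principle:
ΔxΔp ≥ ℏ/2

The minimum uncertainty in position is:
Δx_min = ℏ/(2Δp)
Δx_min = (1.055e-34 J·s) / (2 × 4.680e-28 kg·m/s)
Δx_min = 1.127e-07 m = 112.668 nm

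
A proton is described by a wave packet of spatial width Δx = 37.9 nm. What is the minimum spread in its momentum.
1.391 × 10^-27 kg·m/s

For a wave packet, the spatial width Δx and momentum spread Δp are related by the uncertainty principle:
ΔxΔp ≥ ℏ/2

The minimum momentum spread is:
Δp_min = ℏ/(2Δx)
Δp_min = (1.055e-34 J·s) / (2 × 3.790e-08 m)
Δp_min = 1.391e-27 kg·m/s

A wave packet cannot have both a well-defined position and well-defined momentum.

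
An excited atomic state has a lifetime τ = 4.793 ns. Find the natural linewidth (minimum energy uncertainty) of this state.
68.664 neV

Using the energy-time uncertainty principle:
ΔEΔt ≥ ℏ/2

The lifetime τ represents the time uncertainty Δt.
The natural linewidth (minimum energy uncertainty) is:

ΔE = ℏ/(2τ)
ΔE = (1.055e-34 J·s) / (2 × 4.793e-09 s)
ΔE = 1.100e-26 J = 68.664 neV

This natural linewidth limits the precision of spectroscopic measurements.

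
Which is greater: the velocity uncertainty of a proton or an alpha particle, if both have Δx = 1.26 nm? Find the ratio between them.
The proton has the larger minimum velocity uncertainty, by a ratio of 4.0.

For both particles, Δp_min = ℏ/(2Δx) = 4.185e-26 kg·m/s (same for both).

The velocity uncertainty is Δv = Δp/m:
- proton: Δv = 4.185e-26 / 1.673e-27 = 2.502e+01 m/s = 25.019 m/s
- alpha particle: Δv = 4.185e-26 / 6.645e-27 = 6.298e+00 m/s = 6.298 m/s

Ratio: 2.502e+01 / 6.298e+00 = 4.0

The lighter particle has larger velocity uncertainty because Δv ∝ 1/m.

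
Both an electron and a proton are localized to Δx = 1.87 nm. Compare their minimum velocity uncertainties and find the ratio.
The electron has the larger minimum velocity uncertainty, by a ratio of 1836.2.

For both particles, Δp_min = ℏ/(2Δx) = 2.820e-26 kg·m/s (same for both).

The velocity uncertainty is Δv = Δp/m:
- electron: Δv = 2.820e-26 / 9.109e-31 = 3.095e+04 m/s = 30.954 km/s
- proton: Δv = 2.820e-26 / 1.673e-27 = 1.686e+01 m/s = 16.858 m/s

Ratio: 3.095e+04 / 1.686e+01 = 1836.2

The lighter particle has larger velocity uncertainty because Δv ∝ 1/m.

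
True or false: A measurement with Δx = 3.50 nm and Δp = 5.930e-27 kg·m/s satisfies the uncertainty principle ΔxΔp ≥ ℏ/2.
No, it violates the uncertainty principle (impossible measurement).

Calculate the product ΔxΔp:
ΔxΔp = (3.500e-09 m) × (5.930e-27 kg·m/s)
ΔxΔp = 2.076e-35 J·s

Compare to the minimum allowed value ℏ/2:
ℏ/2 = 5.273e-35 J·s

Since ΔxΔp = 2.076e-35 J·s < 5.273e-35 J·s = ℏ/2,
the measurement violates the uncertainty principle.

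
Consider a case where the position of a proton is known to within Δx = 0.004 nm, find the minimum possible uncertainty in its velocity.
7.881 km/s

Using the Heisenberg uncertainty principle and Δp = mΔv:
ΔxΔp ≥ ℏ/2
Δx(mΔv) ≥ ℏ/2

The minimum uncertainty in velocity is:
Δv_min = ℏ/(2mΔx)
Δv_min = (1.055e-34 J·s) / (2 × 1.673e-27 kg × 4.000e-12 m)
Δv_min = 7.881e+03 m/s = 7.881 km/s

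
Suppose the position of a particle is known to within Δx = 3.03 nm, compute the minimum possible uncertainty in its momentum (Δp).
1.740 × 10^-26 kg·m/s

Using the Heisenberg uncertainty principle:
ΔxΔp ≥ ℏ/2

The minimum uncertainty in momentum is:
Δp_min = ℏ/(2Δx)
Δp_min = (1.055e-34 J·s) / (2 × 3.030e-09 m)
Δp_min = 1.740e-26 kg·m/s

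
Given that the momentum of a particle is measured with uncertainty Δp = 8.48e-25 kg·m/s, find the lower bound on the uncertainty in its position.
62.180 pm

Using the Heisenberg uncertainty principle:
ΔxΔp ≥ ℏ/2

The minimum uncertainty in position is:
Δx_min = ℏ/(2Δp)
Δx_min = (1.055e-34 J·s) / (2 × 8.480e-25 kg·m/s)
Δx_min = 6.218e-11 m = 62.180 pm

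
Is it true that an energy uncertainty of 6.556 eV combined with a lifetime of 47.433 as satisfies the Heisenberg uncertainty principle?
No, it violates the uncertainty relation.

Calculate the product ΔEΔt:
ΔE = 6.556 eV = 1.050e-18 J
ΔEΔt = (1.050e-18 J) × (4.743e-17 s)
ΔEΔt = 4.982e-35 J·s

Compare to the minimum allowed value ℏ/2:
ℏ/2 = 5.273e-35 J·s

Since ΔEΔt = 4.982e-35 J·s < 5.273e-35 J·s = ℏ/2,
this violates the uncertainty relation.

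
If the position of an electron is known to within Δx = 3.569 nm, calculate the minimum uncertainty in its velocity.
16.218 km/s

Using the Heisenberg uncertainty principle and Δp = mΔv:
ΔxΔp ≥ ℏ/2
Δx(mΔv) ≥ ℏ/2

The minimum uncertainty in velocity is:
Δv_min = ℏ/(2mΔx)
Δv_min = (1.055e-34 J·s) / (2 × 9.109e-31 kg × 3.569e-09 m)
Δv_min = 1.622e+04 m/s = 16.218 km/s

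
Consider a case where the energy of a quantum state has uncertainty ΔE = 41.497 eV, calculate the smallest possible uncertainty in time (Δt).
7.931 as

Using the energy-time uncertainty principle:
ΔEΔt ≥ ℏ/2

The minimum uncertainty in time is:
Δt_min = ℏ/(2ΔE)
Δt_min = (1.055e-34 J·s) / (2 × 6.649e-18 J)
Δt_min = 7.931e-18 s = 7.931 as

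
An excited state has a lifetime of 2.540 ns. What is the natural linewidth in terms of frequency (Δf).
31.330 MHz

Using the energy-time uncertainty principle and E = hf:
ΔEΔt ≥ ℏ/2
hΔf·Δt ≥ ℏ/2

The minimum frequency uncertainty is:
Δf = ℏ/(2hτ) = 1/(4πτ)
Δf = 1/(4π × 2.540e-09 s)
Δf = 3.133e+07 Hz = 31.330 MHz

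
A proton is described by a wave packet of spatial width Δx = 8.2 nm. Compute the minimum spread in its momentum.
6.430 × 10^-27 kg·m/s

For a wave packet, the spatial width Δx and momentum spread Δp are related by the uncertainty principle:
ΔxΔp ≥ ℏ/2

The minimum momentum spread is:
Δp_min = ℏ/(2Δx)
Δp_min = (1.055e-34 J·s) / (2 × 8.200e-09 m)
Δp_min = 6.430e-27 kg·m/s

A wave packet cannot have both a well-defined position and well-defined momentum.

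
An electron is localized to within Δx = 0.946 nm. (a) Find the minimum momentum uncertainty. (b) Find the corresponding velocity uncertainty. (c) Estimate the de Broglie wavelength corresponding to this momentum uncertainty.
(a) Δp_min = 5.574 × 10^-26 kg·m/s
(b) Δv_min = 61.188 km/s
(c) λ_dB = 11.888 nm

Step-by-step:

(a) From the uncertainty principle:
Δp_min = ℏ/(2Δx) = (1.055e-34 J·s)/(2 × 9.460e-10 m) = 5.574e-26 kg·m/s

(b) The velocity uncertainty:
Δv = Δp/m = (5.574e-26 kg·m/s)/(9.109e-31 kg) = 6.119e+04 m/s = 61.188 km/s

(c) The de Broglie wavelength for this momentum:
λ = h/p = (6.626e-34 J·s)/(5.574e-26 kg·m/s) = 1.189e-08 m = 11.888 nm

Note: The de Broglie wavelength is comparable to the localization size, as expected from wave-particle duality.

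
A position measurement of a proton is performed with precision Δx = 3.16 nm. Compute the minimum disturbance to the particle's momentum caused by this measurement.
1.669 × 10^-26 kg·m/s

The uncertainty principle implies that measuring position disturbs momentum:
ΔxΔp ≥ ℏ/2

When we measure position with precision Δx, we necessarily introduce a momentum uncertainty:
Δp ≥ ℏ/(2Δx)
Δp_min = (1.055e-34 J·s) / (2 × 3.160e-09 m)
Δp_min = 1.669e-26 kg·m/s

The more precisely we measure position, the greater the momentum disturbance.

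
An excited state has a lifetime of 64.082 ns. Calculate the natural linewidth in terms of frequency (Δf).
1.242 MHz

Using the energy-time uncertainty principle and E = hf:
ΔEΔt ≥ ℏ/2
hΔf·Δt ≥ ℏ/2

The minimum frequency uncertainty is:
Δf = ℏ/(2hτ) = 1/(4πτ)
Δf = 1/(4π × 6.408e-08 s)
Δf = 1.242e+06 Hz = 1.242 MHz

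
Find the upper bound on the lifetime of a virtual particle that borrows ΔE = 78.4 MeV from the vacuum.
4.198 ys

Using the energy-time uncertainty principle:
ΔEΔt ≥ ℏ/2

For a virtual particle borrowing energy ΔE, the maximum lifetime is:
Δt_max = ℏ/(2ΔE)

Converting energy:
ΔE = 78.4 MeV = 1.256e-11 J

Δt_max = (1.055e-34 J·s) / (2 × 1.256e-11 J)
Δt_max = 4.198e-24 s = 4.198 ys

Virtual particles with higher borrowed energy exist for shorter times.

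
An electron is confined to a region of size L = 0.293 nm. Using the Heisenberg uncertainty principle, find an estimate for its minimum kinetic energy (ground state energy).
110.950 meV

Using the uncertainty principle to estimate ground state energy:

1. The position uncertainty is approximately the confinement size:
   Δx ≈ L = 2.930e-10 m

2. From ΔxΔp ≥ ℏ/2, the minimum momentum uncertainty is:
   Δp ≈ ℏ/(2L) = 1.800e-25 kg·m/s

3. The kinetic energy is approximately:
   KE ≈ (Δp)²/(2m) = (1.800e-25)²/(2 × 9.109e-31 kg)
   KE ≈ 1.778e-20 J = 110.950 meV

This is an order-of-magnitude estimate of the ground state energy.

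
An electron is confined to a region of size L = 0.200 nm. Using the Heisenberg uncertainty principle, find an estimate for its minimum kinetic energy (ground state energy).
238.124 meV

Using the uncertainty principle to estimate ground state energy:

1. The position uncertainty is approximately the confinement size:
   Δx ≈ L = 2.000e-10 m

2. From ΔxΔp ≥ ℏ/2, the minimum momentum uncertainty is:
   Δp ≈ ℏ/(2L) = 2.636e-25 kg·m/s

3. The kinetic energy is approximately:
   KE ≈ (Δp)²/(2m) = (2.636e-25)²/(2 × 9.109e-31 kg)
   KE ≈ 3.815e-20 J = 238.124 meV

This is an order-of-magnitude estimate of the ground state energy.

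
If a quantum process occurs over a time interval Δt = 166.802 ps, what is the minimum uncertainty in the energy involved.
1.973 μeV

Using the energy-time uncertainty principle:
ΔEΔt ≥ ℏ/2

The minimum uncertainty in energy is:
ΔE_min = ℏ/(2Δt)
ΔE_min = (1.055e-34 J·s) / (2 × 1.668e-10 s)
ΔE_min = 3.161e-25 J = 1.973 μeV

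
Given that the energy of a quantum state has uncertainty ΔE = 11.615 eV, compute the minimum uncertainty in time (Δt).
28.335 as

Using the energy-time uncertainty principle:
ΔEΔt ≥ ℏ/2

The minimum uncertainty in time is:
Δt_min = ℏ/(2ΔE)
Δt_min = (1.055e-34 J·s) / (2 × 1.861e-18 J)
Δt_min = 2.833e-17 s = 28.335 as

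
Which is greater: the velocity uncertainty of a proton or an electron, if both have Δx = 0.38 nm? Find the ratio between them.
The electron has the larger minimum velocity uncertainty, by a ratio of 1836.2.

For both particles, Δp_min = ℏ/(2Δx) = 1.388e-25 kg·m/s (same for both).

The velocity uncertainty is Δv = Δp/m:
- proton: Δv = 1.388e-25 / 1.673e-27 = 8.296e+01 m/s = 82.959 m/s
- electron: Δv = 1.388e-25 / 9.109e-31 = 1.523e+05 m/s = 152.326 km/s

Ratio: 1.523e+05 / 8.296e+01 = 1836.2

The lighter particle has larger velocity uncertainty because Δv ∝ 1/m.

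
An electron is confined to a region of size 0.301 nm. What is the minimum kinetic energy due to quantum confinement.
105.131 meV

Using the uncertainty principle:

1. Position uncertainty: Δx ≈ 3.010e-10 m
2. Minimum momentum uncertainty: Δp = ℏ/(2Δx) = 1.752e-25 kg·m/s
3. Minimum kinetic energy:
   KE = (Δp)²/(2m) = (1.752e-25)²/(2 × 9.109e-31 kg)
   KE = 1.684e-20 J = 105.131 meV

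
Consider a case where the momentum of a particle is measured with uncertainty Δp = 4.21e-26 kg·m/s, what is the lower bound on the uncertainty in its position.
1.252 nm

Using the Heisenberg uncertainty principle:
ΔxΔp ≥ ℏ/2

The minimum uncertainty in position is:
Δx_min = ℏ/(2Δp)
Δx_min = (1.055e-34 J·s) / (2 × 4.210e-26 kg·m/s)
Δx_min = 1.252e-09 m = 1.252 nm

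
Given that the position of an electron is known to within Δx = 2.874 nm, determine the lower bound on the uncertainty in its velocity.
20.141 km/s

Using the Heisenberg uncertainty principle and Δp = mΔv:
ΔxΔp ≥ ℏ/2
Δx(mΔv) ≥ ℏ/2

The minimum uncertainty in velocity is:
Δv_min = ℏ/(2mΔx)
Δv_min = (1.055e-34 J·s) / (2 × 9.109e-31 kg × 2.874e-09 m)
Δv_min = 2.014e+04 m/s = 20.141 km/s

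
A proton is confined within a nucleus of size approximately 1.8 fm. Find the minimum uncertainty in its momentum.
2.929 × 10^-20 kg·m/s

Using the Heisenberg uncertainty principle:
ΔxΔp ≥ ℏ/2

With Δx ≈ L = 1.800e-15 m (the confinement size):
Δp_min = ℏ/(2Δx)
Δp_min = (1.055e-34 J·s) / (2 × 1.800e-15 m)
Δp_min = 2.929e-20 kg·m/s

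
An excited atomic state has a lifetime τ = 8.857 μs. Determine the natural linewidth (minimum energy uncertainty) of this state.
37.158 peV

Using the energy-time uncertainty principle:
ΔEΔt ≥ ℏ/2

The lifetime τ represents the time uncertainty Δt.
The natural linewidth (minimum energy uncertainty) is:

ΔE = ℏ/(2τ)
ΔE = (1.055e-34 J·s) / (2 × 8.857e-06 s)
ΔE = 5.953e-30 J = 37.158 peV

This natural linewidth limits the precision of spectroscopic measurements.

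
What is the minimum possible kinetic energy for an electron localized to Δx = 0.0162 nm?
36.294 eV

Localizing a particle requires giving it sufficient momentum uncertainty:

1. From uncertainty principle: Δp ≥ ℏ/(2Δx)
   Δp_min = (1.055e-34 J·s) / (2 × 1.620e-11 m)
   Δp_min = 3.255e-24 kg·m/s

2. This momentum uncertainty corresponds to kinetic energy:
   KE ≈ (Δp)²/(2m) = (3.255e-24)²/(2 × 9.109e-31 kg)
   KE = 5.815e-18 J = 36.294 eV

Tighter localization requires more energy.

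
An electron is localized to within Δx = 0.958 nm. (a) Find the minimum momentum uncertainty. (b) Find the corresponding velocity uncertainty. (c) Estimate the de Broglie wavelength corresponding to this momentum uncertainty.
(a) Δp_min = 5.504 × 10^-26 kg·m/s
(b) Δv_min = 60.422 km/s
(c) λ_dB = 12.039 nm

Step-by-step:

(a) From the uncertainty principle:
Δp_min = ℏ/(2Δx) = (1.055e-34 J·s)/(2 × 9.580e-10 m) = 5.504e-26 kg·m/s

(b) The velocity uncertainty:
Δv = Δp/m = (5.504e-26 kg·m/s)/(9.109e-31 kg) = 6.042e+04 m/s = 60.422 km/s

(c) The de Broglie wavelength for this momentum:
λ = h/p = (6.626e-34 J·s)/(5.504e-26 kg·m/s) = 1.204e-08 m = 12.039 nm

Note: The de Broglie wavelength is comparable to the localization size, as expected from wave-particle duality.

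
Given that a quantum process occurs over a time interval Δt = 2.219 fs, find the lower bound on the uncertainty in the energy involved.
148.313 meV

Using the energy-time uncertainty principle:
ΔEΔt ≥ ℏ/2

The minimum uncertainty in energy is:
ΔE_min = ℏ/(2Δt)
ΔE_min = (1.055e-34 J·s) / (2 × 2.219e-15 s)
ΔE_min = 2.376e-20 J = 148.313 meV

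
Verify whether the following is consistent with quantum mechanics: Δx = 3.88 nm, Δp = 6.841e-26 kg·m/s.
Yes, it satisfies the uncertainty principle.

Calculate the product ΔxΔp:
ΔxΔp = (3.880e-09 m) × (6.841e-26 kg·m/s)
ΔxΔp = 2.654e-34 J·s

Compare to the minimum allowed value ℏ/2:
ℏ/2 = 5.273e-35 J·s

Since ΔxΔp = 2.654e-34 J·s ≥ 5.273e-35 J·s = ℏ/2,
the measurement satisfies the uncertainty principle.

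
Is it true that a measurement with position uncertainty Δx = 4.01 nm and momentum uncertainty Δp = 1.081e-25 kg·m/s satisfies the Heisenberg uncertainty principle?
Yes, it satisfies the uncertainty principle.

Calculate the product ΔxΔp:
ΔxΔp = (4.010e-09 m) × (1.081e-25 kg·m/s)
ΔxΔp = 4.335e-34 J·s

Compare to the minimum allowed value ℏ/2:
ℏ/2 = 5.273e-35 J·s

Since ΔxΔp = 4.335e-34 J·s ≥ 5.273e-35 J·s = ℏ/2,
the measurement satisfies the uncertainty principle.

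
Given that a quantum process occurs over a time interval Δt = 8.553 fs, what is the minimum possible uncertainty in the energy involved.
38.478 meV

Using the energy-time uncertainty principle:
ΔEΔt ≥ ℏ/2

The minimum uncertainty in energy is:
ΔE_min = ℏ/(2Δt)
ΔE_min = (1.055e-34 J·s) / (2 × 8.553e-15 s)
ΔE_min = 6.165e-21 J = 38.478 meV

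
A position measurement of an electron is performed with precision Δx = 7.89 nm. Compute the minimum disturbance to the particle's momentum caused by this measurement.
6.683 × 10^-27 kg·m/s

The uncertainty principle implies that measuring position disturbs momentum:
ΔxΔp ≥ ℏ/2

When we measure position with precision Δx, we necessarily introduce a momentum uncertainty:
Δp ≥ ℏ/(2Δx)
Δp_min = (1.055e-34 J·s) / (2 × 7.890e-09 m)
Δp_min = 6.683e-27 kg·m/s

The more precisely we measure position, the greater the momentum disturbance.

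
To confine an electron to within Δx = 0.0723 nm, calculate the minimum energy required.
1.822 eV

Localizing a particle requires giving it sufficient momentum uncertainty:

1. From uncertainty principle: Δp ≥ ℏ/(2Δx)
   Δp_min = (1.055e-34 J·s) / (2 × 7.230e-11 m)
   Δp_min = 7.293e-25 kg·m/s

2. This momentum uncertainty corresponds to kinetic energy:
   KE ≈ (Δp)²/(2m) = (7.293e-25)²/(2 × 9.109e-31 kg)
   KE = 2.919e-19 J = 1.822 eV

Tighter localization requires more energy.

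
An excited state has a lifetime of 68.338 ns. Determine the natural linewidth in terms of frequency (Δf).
1.164 MHz

Using the energy-time uncertainty principle and E = hf:
ΔEΔt ≥ ℏ/2
hΔf·Δt ≥ ℏ/2

The minimum frequency uncertainty is:
Δf = ℏ/(2hτ) = 1/(4πτ)
Δf = 1/(4π × 6.834e-08 s)
Δf = 1.164e+06 Hz = 1.164 MHz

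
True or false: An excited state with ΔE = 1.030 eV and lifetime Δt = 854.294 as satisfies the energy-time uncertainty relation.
Yes, it satisfies the uncertainty relation.

Calculate the product ΔEΔt:
ΔE = 1.030 eV = 1.650e-19 J
ΔEΔt = (1.650e-19 J) × (8.543e-16 s)
ΔEΔt = 1.410e-34 J·s

Compare to the minimum allowed value ℏ/2:
ℏ/2 = 5.273e-35 J·s

Since ΔEΔt = 1.410e-34 J·s ≥ 5.273e-35 J·s = ℏ/2,
this satisfies the uncertainty relation.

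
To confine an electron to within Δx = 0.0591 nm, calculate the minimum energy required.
2.727 eV

Localizing a particle requires giving it sufficient momentum uncertainty:

1. From uncertainty principle: Δp ≥ ℏ/(2Δx)
   Δp_min = (1.055e-34 J·s) / (2 × 5.910e-11 m)
   Δp_min = 8.922e-25 kg·m/s

2. This momentum uncertainty corresponds to kinetic energy:
   KE ≈ (Δp)²/(2m) = (8.922e-25)²/(2 × 9.109e-31 kg)
   KE = 4.369e-19 J = 2.727 eV

Tighter localization requires more energy.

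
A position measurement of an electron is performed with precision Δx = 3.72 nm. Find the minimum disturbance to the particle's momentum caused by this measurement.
1.417 × 10^-26 kg·m/s

The uncertainty principle implies that measuring position disturbs momentum:
ΔxΔp ≥ ℏ/2

When we measure position with precision Δx, we necessarily introduce a momentum uncertainty:
Δp ≥ ℏ/(2Δx)
Δp_min = (1.055e-34 J·s) / (2 × 3.720e-09 m)
Δp_min = 1.417e-26 kg·m/s

The more precisely we measure position, the greater the momentum disturbance.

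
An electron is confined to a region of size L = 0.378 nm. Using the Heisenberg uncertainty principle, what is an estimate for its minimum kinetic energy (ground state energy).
66.662 meV

Using the uncertainty principle to estimate ground state energy:

1. The position uncertainty is approximately the confinement size:
   Δx ≈ L = 3.780e-10 m

2. From ΔxΔp ≥ ℏ/2, the minimum momentum uncertainty is:
   Δp ≈ ℏ/(2L) = 1.395e-25 kg·m/s

3. The kinetic energy is approximately:
   KE ≈ (Δp)²/(2m) = (1.395e-25)²/(2 × 9.109e-31 kg)
   KE ≈ 1.068e-20 J = 66.662 meV

This is an order-of-magnitude estimate of the ground state energy.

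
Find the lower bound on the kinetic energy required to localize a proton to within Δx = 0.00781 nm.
85.046 meV

Localizing a particle requires giving it sufficient momentum uncertainty:

1. From uncertainty principle: Δp ≥ ℏ/(2Δx)
   Δp_min = (1.055e-34 J·s) / (2 × 7.810e-12 m)
   Δp_min = 6.751e-24 kg·m/s

2. This momentum uncertainty corresponds to kinetic energy:
   KE ≈ (Δp)²/(2m) = (6.751e-24)²/(2 × 1.673e-27 kg)
   KE = 1.363e-20 J = 85.046 meV

Tighter localization requires more energy.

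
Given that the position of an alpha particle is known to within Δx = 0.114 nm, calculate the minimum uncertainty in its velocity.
69.610 m/s

Using the Heisenberg uncertainty principle and Δp = mΔv:
ΔxΔp ≥ ℏ/2
Δx(mΔv) ≥ ℏ/2

The minimum uncertainty in velocity is:
Δv_min = ℏ/(2mΔx)
Δv_min = (1.055e-34 J·s) / (2 × 6.645e-27 kg × 1.140e-10 m)
Δv_min = 6.961e+01 m/s = 69.610 m/s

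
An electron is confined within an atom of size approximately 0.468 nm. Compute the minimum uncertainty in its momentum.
1.127 × 10^-25 kg·m/s

Using the Heisenberg uncertainty principle:
ΔxΔp ≥ ℏ/2

With Δx ≈ L = 4.680e-10 m (the confinement size):
Δp_min = ℏ/(2Δx)
Δp_min = (1.055e-34 J·s) / (2 × 4.680e-10 m)
Δp_min = 1.127e-25 kg·m/s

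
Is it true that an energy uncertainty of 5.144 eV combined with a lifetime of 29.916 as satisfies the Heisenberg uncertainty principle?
No, it violates the uncertainty relation.

Calculate the product ΔEΔt:
ΔE = 5.144 eV = 8.242e-19 J
ΔEΔt = (8.242e-19 J) × (2.992e-17 s)
ΔEΔt = 2.466e-35 J·s

Compare to the minimum allowed value ℏ/2:
ℏ/2 = 5.273e-35 J·s

Since ΔEΔt = 2.466e-35 J·s < 5.273e-35 J·s = ℏ/2,
this violates the uncertainty relation.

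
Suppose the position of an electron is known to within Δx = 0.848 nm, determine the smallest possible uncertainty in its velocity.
68.259 km/s

Using the Heisenberg uncertainty principle and Δp = mΔv:
ΔxΔp ≥ ℏ/2
Δx(mΔv) ≥ ℏ/2

The minimum uncertainty in velocity is:
Δv_min = ℏ/(2mΔx)
Δv_min = (1.055e-34 J·s) / (2 × 9.109e-31 kg × 8.480e-10 m)
Δv_min = 6.826e+04 m/s = 68.259 km/s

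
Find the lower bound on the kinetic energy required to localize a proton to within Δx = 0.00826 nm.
76.032 meV

Localizing a particle requires giving it sufficient momentum uncertainty:

1. From uncertainty principle: Δp ≥ ℏ/(2Δx)
   Δp_min = (1.055e-34 J·s) / (2 × 8.260e-12 m)
   Δp_min = 6.384e-24 kg·m/s

2. This momentum uncertainty corresponds to kinetic energy:
   KE ≈ (Δp)²/(2m) = (6.384e-24)²/(2 × 1.673e-27 kg)
   KE = 1.218e-20 J = 76.032 meV

Tighter localization requires more energy.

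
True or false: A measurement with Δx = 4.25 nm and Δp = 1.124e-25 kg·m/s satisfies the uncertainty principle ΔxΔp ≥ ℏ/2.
Yes, it satisfies the uncertainty principle.

Calculate the product ΔxΔp:
ΔxΔp = (4.250e-09 m) × (1.124e-25 kg·m/s)
ΔxΔp = 4.777e-34 J·s

Compare to the minimum allowed value ℏ/2:
ℏ/2 = 5.273e-35 J·s

Since ΔxΔp = 4.777e-34 J·s ≥ 5.273e-35 J·s = ℏ/2,
the measurement satisfies the uncertainty principle.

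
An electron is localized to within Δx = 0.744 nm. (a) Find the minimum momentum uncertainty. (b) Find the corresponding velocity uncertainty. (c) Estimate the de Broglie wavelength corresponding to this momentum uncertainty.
(a) Δp_min = 7.087 × 10^-26 kg·m/s
(b) Δv_min = 77.801 km/s
(c) λ_dB = 9.349 nm

Step-by-step:

(a) From the uncertainty principle:
Δp_min = ℏ/(2Δx) = (1.055e-34 J·s)/(2 × 7.440e-10 m) = 7.087e-26 kg·m/s

(b) The velocity uncertainty:
Δv = Δp/m = (7.087e-26 kg·m/s)/(9.109e-31 kg) = 7.780e+04 m/s = 77.801 km/s

(c) The de Broglie wavelength for this momentum:
λ = h/p = (6.626e-34 J·s)/(7.087e-26 kg·m/s) = 9.349e-09 m = 9.349 nm

Note: The de Broglie wavelength is comparable to the localization size, as expected from wave-particle duality.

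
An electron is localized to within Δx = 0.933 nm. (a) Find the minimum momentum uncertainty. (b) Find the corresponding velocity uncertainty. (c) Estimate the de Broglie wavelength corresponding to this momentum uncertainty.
(a) Δp_min = 5.652 × 10^-26 kg·m/s
(b) Δv_min = 62.041 km/s
(c) λ_dB = 11.724 nm

Step-by-step:

(a) From the uncertainty principle:
Δp_min = ℏ/(2Δx) = (1.055e-34 J·s)/(2 × 9.330e-10 m) = 5.652e-26 kg·m/s

(b) The velocity uncertainty:
Δv = Δp/m = (5.652e-26 kg·m/s)/(9.109e-31 kg) = 6.204e+04 m/s = 62.041 km/s

(c) The de Broglie wavelength for this momentum:
λ = h/p = (6.626e-34 J·s)/(5.652e-26 kg·m/s) = 1.172e-08 m = 11.724 nm

Note: The de Broglie wavelength is comparable to the localization size, as expected from wave-particle duality.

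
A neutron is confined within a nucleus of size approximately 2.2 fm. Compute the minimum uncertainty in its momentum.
2.397 × 10^-20 kg·m/s

Using the Heisenberg uncertainty principle:
ΔxΔp ≥ ℏ/2

With Δx ≈ L = 2.200e-15 m (the confinement size):
Δp_min = ℏ/(2Δx)
Δp_min = (1.055e-34 J·s) / (2 × 2.200e-15 m)
Δp_min = 2.397e-20 kg·m/s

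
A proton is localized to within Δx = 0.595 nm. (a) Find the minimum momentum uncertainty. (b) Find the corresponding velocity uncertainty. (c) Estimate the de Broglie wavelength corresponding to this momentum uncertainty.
(a) Δp_min = 8.862 × 10^-26 kg·m/s
(b) Δv_min = 52.982 m/s
(c) λ_dB = 7.477 nm

Step-by-step:

(a) From the uncertainty principle:
Δp_min = ℏ/(2Δx) = (1.055e-34 J·s)/(2 × 5.950e-10 m) = 8.862e-26 kg·m/s

(b) The velocity uncertainty:
Δv = Δp/m = (8.862e-26 kg·m/s)/(1.673e-27 kg) = 5.298e+01 m/s = 52.982 m/s

(c) The de Broglie wavelength for this momentum:
λ = h/p = (6.626e-34 J·s)/(8.862e-26 kg·m/s) = 7.477e-09 m = 7.477 nm

Note: The de Broglie wavelength is comparable to the localization size, as expected from wave-particle duality.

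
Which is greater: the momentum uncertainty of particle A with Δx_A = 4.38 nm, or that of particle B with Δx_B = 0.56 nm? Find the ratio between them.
Particle B has the larger minimum momentum uncertainty, by a factor of 7.82.

For each particle, the minimum momentum uncertainty is Δp_min = ℏ/(2Δx):

Particle A: Δp_A = ℏ/(2×4.380e-09 m) = 1.204e-26 kg·m/s
Particle B: Δp_B = ℏ/(2×5.600e-10 m) = 9.416e-26 kg·m/s

Ratio: Δp_B/Δp_A = 7.82

Since Δp_min ∝ 1/Δx, the particle with smaller position uncertainty (B) has larger momentum uncertainty.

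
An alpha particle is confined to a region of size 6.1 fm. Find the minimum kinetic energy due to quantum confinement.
35.093 keV

Using the uncertainty principle:

1. Position uncertainty: Δx ≈ 6.100e-15 m
2. Minimum momentum uncertainty: Δp = ℏ/(2Δx) = 8.644e-21 kg·m/s
3. Minimum kinetic energy:
   KE = (Δp)²/(2m) = (8.644e-21)²/(2 × 6.645e-27 kg)
   KE = 5.623e-15 J = 35.093 keV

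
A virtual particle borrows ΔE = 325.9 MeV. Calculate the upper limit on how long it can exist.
1.010 ys

Using the energy-time uncertainty principle:
ΔEΔt ≥ ℏ/2

For a virtual particle borrowing energy ΔE, the maximum lifetime is:
Δt_max = ℏ/(2ΔE)

Converting energy:
ΔE = 325.9 MeV = 5.221e-11 J

Δt_max = (1.055e-34 J·s) / (2 × 5.221e-11 J)
Δt_max = 1.010e-24 s = 1.010 ys

Virtual particles with higher borrowed energy exist for shorter times.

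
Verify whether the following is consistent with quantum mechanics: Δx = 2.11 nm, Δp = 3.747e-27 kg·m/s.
No, it violates the uncertainty principle (impossible measurement).

Calculate the product ΔxΔp:
ΔxΔp = (2.110e-09 m) × (3.747e-27 kg·m/s)
ΔxΔp = 7.906e-36 J·s

Compare to the minimum allowed value ℏ/2:
ℏ/2 = 5.273e-35 J·s

Since ΔxΔp = 7.906e-36 J·s < 5.273e-35 J·s = ℏ/2,
the measurement violates the uncertainty principle.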